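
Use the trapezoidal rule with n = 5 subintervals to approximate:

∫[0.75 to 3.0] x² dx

f(x) = x²
a = 0.75, b = 3.0, n = 5
h = (b - a)/n = 0.450000

Trapezoidal rule: (h/2)[f(x₀) + 2f(x₁) + 2f(x₂) + ... + f(xₙ)]

x_0 = 0.7500, f(x_0) = 0.562500, coefficient = 1
x_1 = 1.2000, f(x_1) = 1.440000, coefficient = 2
x_2 = 1.6500, f(x_2) = 2.722500, coefficient = 2
x_3 = 2.1000, f(x_3) = 4.410000, coefficient = 2
x_4 = 2.5500, f(x_4) = 6.502500, coefficient = 2
x_5 = 3.0000, f(x_5) = 9.000000, coefficient = 1

I ≈ (0.450000/2) × 39.712500 = 8.935313
Exact value: 8.859375
Error: 0.075938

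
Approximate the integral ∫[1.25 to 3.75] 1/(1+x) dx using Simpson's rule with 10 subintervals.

f(x) = 1/(1+x)
a = 1.25, b = 3.75, n = 10
h = (b - a)/n = 0.250000

Simpson's rule: (h/3)[f(x₀) + 4f(x₁) + 2f(x₂) + ... + f(xₙ)]

x_0 = 1.2500, f(x_0) = 0.444444, coefficient = 1
x_1 = 1.5000, f(x_1) = 0.400000, coefficient = 4
x_2 = 1.7500, f(x_2) = 0.363636, coefficient = 2
x_3 = 2.0000, f(x_3) = 0.333333, coefficient = 4
x_4 = 2.2500, f(x_4) = 0.307692, coefficient = 2
x_5 = 2.5000, f(x_5) = 0.285714, coefficient = 4
x_6 = 2.7500, f(x_6) = 0.266667, coefficient = 2
x_7 = 3.0000, f(x_7) = 0.250000, coefficient = 4
x_8 = 3.2500, f(x_8) = 0.235294, coefficient = 2
x_9 = 3.5000, f(x_9) = 0.222222, coefficient = 4
x_10 = 3.7500, f(x_10) = 0.210526, coefficient = 1

I ≈ (0.250000/3) × 8.966629 = 0.747219
Exact value: 0.747214
Error: 0.000005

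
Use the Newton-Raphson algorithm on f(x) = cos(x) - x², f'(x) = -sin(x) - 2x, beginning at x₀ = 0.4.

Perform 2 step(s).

f(x) = cos(x) - x²
f'(x) = -sin(x) - 2x
x₀ = 0.4

Newton-Raphson formula: x_{n+1} = x_n - f(x_n)/f'(x_n)

Iteration 1:
  f(0.400000) = 0.761061
  f'(0.400000) = -1.189418
  x_1 = 0.400000 - 0.761061/(-1.189418) = 1.039860
Iteration 2:
  f(1.039860) = -0.574967
  f'(1.039860) = -2.942053
  x_2 = 1.039860 - (-0.574967)/(-2.942053) = 0.844429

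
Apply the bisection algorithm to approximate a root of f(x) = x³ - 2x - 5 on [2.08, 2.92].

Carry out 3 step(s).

f(x) = x³ - 2x - 5
Initial interval: [2.08, 2.92]

Iteration 1:
  c_1 = (2.080000 + 2.920000)/2 = 2.500000
  f(c_1) = f(2.500000) = 5.625000
  f(a) × f(c) < 0, new interval: [2.080000, 2.500000]
Iteration 2:
  c_2 = (2.080000 + 2.500000)/2 = 2.290000
  f(c_2) = f(2.290000) = 2.428989
  f(a) × f(c) < 0, new interval: [2.080000, 2.290000]
Iteration 3:
  c_3 = (2.080000 + 2.290000)/2 = 2.185000
  f(c_3) = f(2.185000) = 1.061682
  f(a) × f(c) < 0, new interval: [2.080000, 2.185000]

After 3 iteration(s), the approximation is c_3 = 2.185000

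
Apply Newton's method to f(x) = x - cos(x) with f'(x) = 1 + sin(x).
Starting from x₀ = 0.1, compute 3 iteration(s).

f(x) = x - cos(x)
f'(x) = 1 + sin(x)
x₀ = 0.1

Newton-Raphson formula: x_{n+1} = x_n - f(x_n)/f'(x_n)

Iteration 1:
  f(0.100000) = -0.895004
  f'(0.100000) = 1.099833
  x_1 = 0.100000 - (-0.895004)/1.099833 = 0.913763
Iteration 2:
  f(0.913763) = 0.302993
  f'(0.913763) = 1.791808
  x_2 = 0.913763 - 0.302993/1.791808 = 0.744664
Iteration 3:
  f(0.744664) = 0.009349
  f'(0.744664) = 1.677725
  x_3 = 0.744664 - 0.009349/1.677725 = 0.739092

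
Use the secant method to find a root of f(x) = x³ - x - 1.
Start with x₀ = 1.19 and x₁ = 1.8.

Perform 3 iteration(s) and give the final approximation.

f(x) = x³ - x - 1
x₀ = 1.19, x₁ = 1.8

Secant formula: x_{n+1} = x_n - f(x_n)(x_n - x_{n-1})/(f(x_n) - f(x_{n-1}))

Iteration 1:
  f(1.190000) = -0.504841
  f(1.800000) = 3.032000
  x_2 = 1.800000 - 3.032000×(1.800000 - 1.190000)/(3.032000 - (-0.504841))
       = 1.277070
Iteration 2:
  f(1.800000) = 3.032000
  f(1.277070) = -0.194286
  x_3 = 1.277070 - (-0.194286)×(1.277070 - 1.800000)/(-0.194286 - 3.032000)
       = 1.308561
Iteration 3:
  f(1.277070) = -0.194286
  f(1.308561) = -0.067871
  x_4 = 1.308561 - (-0.067871)×(1.308561 - 1.277070)/(-0.067871 - (-0.194286))
       = 1.325468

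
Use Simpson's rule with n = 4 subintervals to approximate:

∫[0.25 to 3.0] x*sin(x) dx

f(x) = x*sin(x)
a = 0.25, b = 3.0, n = 4
h = (b - a)/n = 0.687500

Simpson's rule: (h/3)[f(x₀) + 4f(x₁) + 2f(x₂) + ... + f(xₙ)]

x_0 = 0.2500, f(x_0) = 0.061851, coefficient = 1
x_1 = 0.9375, f(x_1) = 0.755701, coefficient = 4
x_2 = 1.6250, f(x_2) = 1.622613, coefficient = 2
x_3 = 2.3125, f(x_3) = 1.705050, coefficient = 4
x_4 = 3.0000, f(x_4) = 0.423360, coefficient = 1

I ≈ (0.687500/3) × 13.573440 = 3.110580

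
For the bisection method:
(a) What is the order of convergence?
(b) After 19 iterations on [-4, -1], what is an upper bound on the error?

(a) Bisection has linear (order 1) convergence; the error is halved each step.

(b) Error bound = (b-a)/2^n = (-1 - (-4))/2^{19}
    = 3/2^{19}

(a) 1 (linear); (b) error ≤ 5.72e-06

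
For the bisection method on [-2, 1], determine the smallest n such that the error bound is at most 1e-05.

We need (b-a)/2^n ≤ 1e-05
(1 - (-2))/2^n ≤ 1e-05
3/2^n ≤ 1e-05
2^n ≥ 300000
n ≥ log₂(300000) = 18.19
n ≥ 19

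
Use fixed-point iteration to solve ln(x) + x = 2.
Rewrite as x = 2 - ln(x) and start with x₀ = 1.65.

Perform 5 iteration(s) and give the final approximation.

Equation: ln(x) + x = 2
Fixed-point form: x = 2 - ln(x)
x₀ = 1.65

x_1 = g(1.650000) = 1.499225
x_2 = g(1.499225) = 1.595052
x_3 = g(1.595052) = 1.533094
x_4 = g(1.533094) = 1.572712
x_5 = g(1.572712) = 1.547198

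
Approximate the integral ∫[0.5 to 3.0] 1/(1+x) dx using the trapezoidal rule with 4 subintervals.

f(x) = 1/(1+x)
a = 0.5, b = 3.0, n = 4
h = (b - a)/n = 0.625000

Trapezoidal rule: (h/2)[f(x₀) + 2f(x₁) + 2f(x₂) + ... + f(xₙ)]

x_0 = 0.5000, f(x_0) = 0.666667, coefficient = 1
x_1 = 1.1250, f(x_1) = 0.470588, coefficient = 2
x_2 = 1.7500, f(x_2) = 0.363636, coefficient = 2
x_3 = 2.3750, f(x_3) = 0.296296, coefficient = 2
x_4 = 3.0000, f(x_4) = 0.250000, coefficient = 1

I ≈ (0.625000/2) × 3.177708 = 0.993034
Exact value: 0.980829
Error: 0.012205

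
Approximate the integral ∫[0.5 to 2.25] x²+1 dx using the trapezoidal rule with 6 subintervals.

f(x) = x²+1
a = 0.5, b = 2.25, n = 6
h = (b - a)/n = 0.291667

Trapezoidal rule: (h/2)[f(x₀) + 2f(x₁) + 2f(x₂) + ... + f(xₙ)]

x_0 = 0.5000, f(x_0) = 1.250000, coefficient = 1
x_1 = 0.7917, f(x_1) = 1.626736, coefficient = 2
x_2 = 1.0833, f(x_2) = 2.173611, coefficient = 2
x_3 = 1.3750, f(x_3) = 2.890625, coefficient = 2
x_4 = 1.6667, f(x_4) = 3.777778, coefficient = 2
x_5 = 1.9583, f(x_5) = 4.835069, coefficient = 2
x_6 = 2.2500, f(x_6) = 6.062500, coefficient = 1

I ≈ (0.291667/2) × 37.920139 = 5.530020
Exact value: 5.505208
Error: 0.024812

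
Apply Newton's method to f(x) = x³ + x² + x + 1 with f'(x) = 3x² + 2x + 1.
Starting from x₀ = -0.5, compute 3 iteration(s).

f(x) = x³ + x² + x + 1
f'(x) = 3x² + 2x + 1
x₀ = -0.5

Newton-Raphson formula: x_{n+1} = x_n - f(x_n)/f'(x_n)

Iteration 1:
  f(-0.500000) = 0.625000
  f'(-0.500000) = 0.750000
  x_1 = -0.500000 - 0.625000/0.750000 = -1.333333
Iteration 2:
  f(-1.333333) = -0.925926
  f'(-1.333333) = 3.666667
  x_2 = -1.333333 - (-0.925926)/3.666667 = -1.080808
Iteration 3:
  f(-1.080808) = -0.175204
  f'(-1.080808) = 2.342822
  x_3 = -1.080808 - (-0.175204)/2.342822 = -1.006025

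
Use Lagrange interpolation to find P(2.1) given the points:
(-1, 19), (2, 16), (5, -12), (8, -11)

Lagrange interpolation formula:
P(x) = Σ yᵢ × Lᵢ(x)
where Lᵢ(x) = Π_{j≠i} (x - xⱼ)/(xᵢ - xⱼ)

L_0(2.1) = (2.1 - 2)/(-1 - 2) × (2.1 - 5)/(-1 - 5) × (2.1 - 8)/(-1 - 8) = -0.010562
L_1(2.1) = (2.1 - (-1))/(2 - (-1)) × (2.1 - 5)/(2 - 5) × (2.1 - 8)/(2 - 8) = 0.982241
L_2(2.1) = (2.1 - (-1))/(5 - (-1)) × (2.1 - 2)/(5 - 2) × (2.1 - 8)/(5 - 8) = 0.033870
L_3(2.1) = (2.1 - (-1))/(8 - (-1)) × (2.1 - 2)/(8 - 2) × (2.1 - 5)/(8 - 5) = -0.005549

P(2.1) = 19×L_0(2.1) + 16×L_1(2.1) + (-12)×L_2(2.1) + (-11)×L_3(2.1)
P(2.1) = 15.169778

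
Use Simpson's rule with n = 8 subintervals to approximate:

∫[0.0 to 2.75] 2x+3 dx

f(x) = 2x+3
a = 0.0, b = 2.75, n = 8
h = (b - a)/n = 0.343750

Simpson's rule: (h/3)[f(x₀) + 4f(x₁) + 2f(x₂) + ... + f(xₙ)]

x_0 = 0.0000, f(x_0) = 3.000000, coefficient = 1
x_1 = 0.3438, f(x_1) = 3.687500, coefficient = 4
x_2 = 0.6875, f(x_2) = 4.375000, coefficient = 2
x_3 = 1.0312, f(x_3) = 5.062500, coefficient = 4
x_4 = 1.3750, f(x_4) = 5.750000, coefficient = 2
x_5 = 1.7188, f(x_5) = 6.437500, coefficient = 4
x_6 = 2.0625, f(x_6) = 7.125000, coefficient = 2
x_7 = 2.4062, f(x_7) = 7.812500, coefficient = 4
x_8 = 2.7500, f(x_8) = 8.500000, coefficient = 1

I ≈ (0.343750/3) × 138.000000 = 15.812500
Exact value: 15.812500
Error: 0.000000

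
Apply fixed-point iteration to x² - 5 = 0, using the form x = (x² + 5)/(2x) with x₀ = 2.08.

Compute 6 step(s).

Equation: x² - 5 = 0
Fixed-point form: x = (x² + 5)/(2x)
x₀ = 2.08

x_1 = g(2.080000) = 2.241923
x_2 = g(2.241923) = 2.236076
x_3 = g(2.236076) = 2.236068
x_4 = g(2.236068) = 2.236068
x_5 = g(2.236068) = 2.236068
x_6 = g(2.236068) = 2.236068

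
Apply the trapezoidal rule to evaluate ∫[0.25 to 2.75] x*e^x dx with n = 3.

f(x) = x*e^x
a = 0.25, b = 2.75, n = 3
h = (b - a)/n = 0.833333

Trapezoidal rule: (h/2)[f(x₀) + 2f(x₁) + 2f(x₂) + ... + f(xₙ)]

x_0 = 0.2500, f(x_0) = 0.321006, coefficient = 1
x_1 = 1.0833, f(x_1) = 3.200721, coefficient = 2
x_2 = 1.9167, f(x_2) = 13.029998, coefficient = 2
x_3 = 2.7500, f(x_3) = 43.017238, coefficient = 1

I ≈ (0.833333/2) × 75.799682 = 31.583201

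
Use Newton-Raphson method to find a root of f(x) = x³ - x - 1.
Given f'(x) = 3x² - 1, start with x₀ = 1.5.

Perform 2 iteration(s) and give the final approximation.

f(x) = x³ - x - 1
f'(x) = 3x² - 1
x₀ = 1.5

Newton-Raphson formula: x_{n+1} = x_n - f(x_n)/f'(x_n)

Iteration 1:
  f(1.500000) = 0.875000
  f'(1.500000) = 5.750000
  x_1 = 1.500000 - 0.875000/5.750000 = 1.347826
Iteration 2:
  f(1.347826) = 0.100682
  f'(1.347826) = 4.449905
  x_2 = 1.347826 - 0.100682/4.449905 = 1.325200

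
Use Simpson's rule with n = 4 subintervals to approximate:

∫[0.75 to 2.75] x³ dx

f(x) = x³
a = 0.75, b = 2.75, n = 4
h = (b - a)/n = 0.500000

Simpson's rule: (h/3)[f(x₀) + 4f(x₁) + 2f(x₂) + ... + f(xₙ)]

x_0 = 0.7500, f(x_0) = 0.421875, coefficient = 1
x_1 = 1.2500, f(x_1) = 1.953125, coefficient = 4
x_2 = 1.7500, f(x_2) = 5.359375, coefficient = 2
x_3 = 2.2500, f(x_3) = 11.390625, coefficient = 4
x_4 = 2.7500, f(x_4) = 20.796875, coefficient = 1

I ≈ (0.500000/3) × 85.312500 = 14.218750
Exact value: 14.218750
Error: 0.000000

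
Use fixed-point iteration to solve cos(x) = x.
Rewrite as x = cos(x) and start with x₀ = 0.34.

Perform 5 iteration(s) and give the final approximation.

Equation: cos(x) = x
Fixed-point form: x = cos(x)
x₀ = 0.34

x_1 = g(0.340000) = 0.942755
x_2 = g(0.942755) = 0.587561
x_3 = g(0.587561) = 0.832295
x_4 = g(0.832295) = 0.673180
x_5 = g(0.673180) = 0.781843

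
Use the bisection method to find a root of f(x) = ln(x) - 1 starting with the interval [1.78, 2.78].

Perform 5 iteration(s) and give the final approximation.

f(x) = ln(x) - 1
Initial interval: [1.78, 2.78]

Iteration 1:
  c_1 = (1.780000 + 2.780000)/2 = 2.280000
  f(c_1) = f(2.280000) = -0.175825
  f(a) × f(c) ≥ 0, new interval: [2.280000, 2.780000]
Iteration 2:
  c_2 = (2.280000 + 2.780000)/2 = 2.530000
  f(c_2) = f(2.530000) = -0.071781
  f(a) × f(c) ≥ 0, new interval: [2.530000, 2.780000]
Iteration 3:
  c_3 = (2.530000 + 2.780000)/2 = 2.655000
  f(c_3) = f(2.655000) = -0.023555
  f(a) × f(c) ≥ 0, new interval: [2.655000, 2.780000]
Iteration 4:
  c_4 = (2.655000 + 2.780000)/2 = 2.717500
  f(c_4) = f(2.717500) = -0.000288
  f(a) × f(c) ≥ 0, new interval: [2.717500, 2.780000]
Iteration 5:
  c_5 = (2.717500 + 2.780000)/2 = 2.748750
  f(c_5) = f(2.748750) = 0.011146
  f(a) × f(c) < 0, new interval: [2.717500, 2.748750]

After 5 iteration(s), the approximation is c_5 = 2.748750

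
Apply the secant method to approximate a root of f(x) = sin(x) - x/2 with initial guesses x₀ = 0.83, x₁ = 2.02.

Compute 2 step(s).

f(x) = sin(x) - x/2
x₀ = 0.83, x₁ = 2.02

Secant formula: x_{n+1} = x_n - f(x_n)(x_n - x_{n-1})/(f(x_n) - f(x_{n-1}))

Iteration 1:
  f(0.830000) = 0.322931
  f(2.020000) = -0.109207
  x_2 = 2.020000 - (-0.109207)×(2.020000 - 0.830000)/(-0.109207 - 0.322931)
       = 1.719272
Iteration 2:
  f(2.020000) = -0.109207
  f(1.719272) = 0.129362
  x_3 = 1.719272 - 0.129362×(1.719272 - 2.020000)/(0.129362 - (-0.109207))
       = 1.882339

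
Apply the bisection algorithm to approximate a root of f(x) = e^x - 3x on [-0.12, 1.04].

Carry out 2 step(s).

f(x) = e^x - 3x
Initial interval: [-0.12, 1.04]

Iteration 1:
  c_1 = (-0.120000 + 1.040000)/2 = 0.460000
  f(c_1) = f(0.460000) = 0.204074
  f(a) × f(c) ≥ 0, new interval: [0.460000, 1.040000]
Iteration 2:
  c_2 = (0.460000 + 1.040000)/2 = 0.750000
  f(c_2) = f(0.750000) = -0.133000
  f(a) × f(c) < 0, new interval: [0.460000, 0.750000]

After 2 iteration(s), the approximation is c_2 = 0.750000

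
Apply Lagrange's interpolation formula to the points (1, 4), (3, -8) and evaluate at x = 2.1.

Lagrange interpolation formula:
P(x) = Σ yᵢ × Lᵢ(x)
where Lᵢ(x) = Π_{j≠i} (x - xⱼ)/(xᵢ - xⱼ)

L_0(2.1) = (2.1 - 3)/(1 - 3) = 0.450000
L_1(2.1) = (2.1 - 1)/(3 - 1) = 0.550000

P(2.1) = 4×L_0(2.1) + (-8)×L_1(2.1)
P(2.1) = -2.600000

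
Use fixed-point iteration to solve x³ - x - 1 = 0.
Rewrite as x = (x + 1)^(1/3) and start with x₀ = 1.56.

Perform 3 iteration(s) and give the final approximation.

Equation: x³ - x - 1 = 0
Fixed-point form: x = (x + 1)^(1/3)
x₀ = 1.56

x_1 = g(1.560000) = 1.367981
x_2 = g(1.367981) = 1.332885
x_3 = g(1.332885) = 1.326267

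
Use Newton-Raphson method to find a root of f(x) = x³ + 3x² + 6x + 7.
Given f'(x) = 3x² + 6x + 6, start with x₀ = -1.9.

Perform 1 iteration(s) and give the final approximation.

f(x) = x³ + 3x² + 6x + 7
f'(x) = 3x² + 6x + 6
x₀ = -1.9

Newton-Raphson formula: x_{n+1} = x_n - f(x_n)/f'(x_n)

Iteration 1:
  f(-1.900000) = -0.429000
  f'(-1.900000) = 5.430000
  x_1 = -1.900000 - (-0.429000)/5.430000 = -1.820994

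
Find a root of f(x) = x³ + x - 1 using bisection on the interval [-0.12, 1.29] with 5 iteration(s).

f(x) = x³ + x - 1
Initial interval: [-0.12, 1.29]

Iteration 1:
  c_1 = (-0.120000 + 1.290000)/2 = 0.585000
  f(c_1) = f(0.585000) = -0.214798
  f(a) × f(c) ≥ 0, new interval: [0.585000, 1.290000]
Iteration 2:
  c_2 = (0.585000 + 1.290000)/2 = 0.937500
  f(c_2) = f(0.937500) = 0.761475
  f(a) × f(c) < 0, new interval: [0.585000, 0.937500]
Iteration 3:
  c_3 = (0.585000 + 0.937500)/2 = 0.761250
  f(c_3) = f(0.761250) = 0.202396
  f(a) × f(c) < 0, new interval: [0.585000, 0.761250]
Iteration 4:
  c_4 = (0.585000 + 0.761250)/2 = 0.673125
  f(c_4) = f(0.673125) = -0.021884
  f(a) × f(c) ≥ 0, new interval: [0.673125, 0.761250]
Iteration 5:
  c_5 = (0.673125 + 0.761250)/2 = 0.717187
  f(c_5) = f(0.717187) = 0.086079
  f(a) × f(c) < 0, new interval: [0.673125, 0.717187]

After 5 iteration(s), the approximation is c_5 = 0.717187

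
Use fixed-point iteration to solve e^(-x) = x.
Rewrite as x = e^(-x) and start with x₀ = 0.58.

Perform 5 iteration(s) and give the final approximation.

Equation: e^(-x) = x
Fixed-point form: x = e^(-x)
x₀ = 0.58

x_1 = g(0.580000) = 0.559898
x_2 = g(0.559898) = 0.571267
x_3 = g(0.571267) = 0.564809
x_4 = g(0.564809) = 0.568469
x_5 = g(0.568469) = 0.566392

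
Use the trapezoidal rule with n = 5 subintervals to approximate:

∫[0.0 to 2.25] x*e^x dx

f(x) = x*e^x
a = 0.0, b = 2.25, n = 5
h = (b - a)/n = 0.450000

Trapezoidal rule: (h/2)[f(x₀) + 2f(x₁) + 2f(x₂) + ... + f(xₙ)]

x_0 = 0.0000, f(x_0) = 0.000000, coefficient = 1
x_1 = 0.4500, f(x_1) = 0.705740, coefficient = 2
x_2 = 0.9000, f(x_2) = 2.213643, coefficient = 2
x_3 = 1.3500, f(x_3) = 5.207524, coefficient = 2
x_4 = 1.8000, f(x_4) = 10.889365, coefficient = 2
x_5 = 2.2500, f(x_5) = 21.347406, coefficient = 1

I ≈ (0.450000/2) × 59.379952 = 13.360489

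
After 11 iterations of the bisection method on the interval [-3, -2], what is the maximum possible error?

Bisection error bound: |error| ≤ (b-a)/2^n
|error| ≤ (-2 - (-3))/2^11 = 1/2^11
|error| ≤ 0.0004882812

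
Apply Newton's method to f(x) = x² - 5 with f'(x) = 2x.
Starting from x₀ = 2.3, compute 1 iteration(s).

f(x) = x² - 5
f'(x) = 2x
x₀ = 2.3

Newton-Raphson formula: x_{n+1} = x_n - f(x_n)/f'(x_n)

Iteration 1:
  f(2.300000) = 0.290000
  f'(2.300000) = 4.600000
  x_1 = 2.300000 - 0.290000/4.600000 = 2.236957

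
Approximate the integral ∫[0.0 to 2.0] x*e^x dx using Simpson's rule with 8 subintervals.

f(x) = x*e^x
a = 0.0, b = 2.0, n = 8
h = (b - a)/n = 0.250000

Simpson's rule: (h/3)[f(x₀) + 4f(x₁) + 2f(x₂) + ... + f(xₙ)]

x_0 = 0.0000, f(x_0) = 0.000000, coefficient = 1
x_1 = 0.2500, f(x_1) = 0.321006, coefficient = 4
x_2 = 0.5000, f(x_2) = 0.824361, coefficient = 2
x_3 = 0.7500, f(x_3) = 1.587750, coefficient = 4
x_4 = 1.0000, f(x_4) = 2.718282, coefficient = 2
x_5 = 1.2500, f(x_5) = 4.362929, coefficient = 4
x_6 = 1.5000, f(x_6) = 6.722534, coefficient = 2
x_7 = 1.7500, f(x_7) = 10.070555, coefficient = 4
x_8 = 2.0000, f(x_8) = 14.778112, coefficient = 1

I ≈ (0.250000/3) × 100.677423 = 8.389785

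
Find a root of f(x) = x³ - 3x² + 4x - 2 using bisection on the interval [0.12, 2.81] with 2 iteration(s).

f(x) = x³ - 3x² + 4x - 2
Initial interval: [0.12, 2.81]

Iteration 1:
  c_1 = (0.120000 + 2.810000)/2 = 1.465000
  f(c_1) = f(1.465000) = 0.565545
  f(a) × f(c) < 0, new interval: [0.120000, 1.465000]
Iteration 2:
  c_2 = (0.120000 + 1.465000)/2 = 0.792500
  f(c_2) = f(0.792500) = -0.216434
  f(a) × f(c) ≥ 0, new interval: [0.792500, 1.465000]

After 2 iteration(s), the approximation is c_2 = 0.792500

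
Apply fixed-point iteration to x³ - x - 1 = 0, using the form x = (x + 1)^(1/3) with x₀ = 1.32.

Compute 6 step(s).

Equation: x³ - x - 1 = 0
Fixed-point form: x = (x + 1)^(1/3)
x₀ = 1.32

x_1 = g(1.320000) = 1.323821
x_2 = g(1.323821) = 1.324548
x_3 = g(1.324548) = 1.324686
x_4 = g(1.324686) = 1.324712
x_5 = g(1.324712) = 1.324717
x_6 = g(1.324717) = 1.324718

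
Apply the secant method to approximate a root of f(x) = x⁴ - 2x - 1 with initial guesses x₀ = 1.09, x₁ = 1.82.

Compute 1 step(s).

f(x) = x⁴ - 2x - 1
x₀ = 1.09, x₁ = 1.82

Secant formula: x_{n+1} = x_n - f(x_n)(x_n - x_{n-1})/(f(x_n) - f(x_{n-1}))

Iteration 1:
  f(1.090000) = -1.768418
  f(1.820000) = 6.331994
  x_2 = 1.820000 - 6.331994×(1.820000 - 1.090000)/(6.331994 - (-1.768418))
       = 1.249368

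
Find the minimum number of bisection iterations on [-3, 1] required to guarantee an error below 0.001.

We need (b-a)/2^n ≤ 0.001
(1 - (-3))/2^n ≤ 0.001
4/2^n ≤ 0.001
2^n ≥ 4000
n ≥ log₂(4000) = 11.97
n ≥ 12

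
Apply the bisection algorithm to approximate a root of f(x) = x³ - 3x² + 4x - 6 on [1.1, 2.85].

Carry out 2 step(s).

f(x) = x³ - 3x² + 4x - 6
Initial interval: [1.1, 2.85]

Iteration 1:
  c_1 = (1.100000 + 2.850000)/2 = 1.975000
  f(c_1) = f(1.975000) = -2.098141
  f(a) × f(c) ≥ 0, new interval: [1.975000, 2.850000]
Iteration 2:
  c_2 = (1.975000 + 2.850000)/2 = 2.412500
  f(c_2) = f(2.412500) = 0.230658
  f(a) × f(c) < 0, new interval: [1.975000, 2.412500]

After 2 iteration(s), the approximation is c_2 = 2.412500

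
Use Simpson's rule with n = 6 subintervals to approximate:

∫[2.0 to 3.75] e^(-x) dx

f(x) = e^(-x)
a = 2.0, b = 3.75, n = 6
h = (b - a)/n = 0.291667

Simpson's rule: (h/3)[f(x₀) + 4f(x₁) + 2f(x₂) + ... + f(xₙ)]

x_0 = 2.0000, f(x_0) = 0.135335, coefficient = 1
x_1 = 2.2917, f(x_1) = 0.101098, coefficient = 4
x_2 = 2.5833, f(x_2) = 0.075522, coefficient = 2
x_3 = 2.8750, f(x_3) = 0.056416, coefficient = 4
x_4 = 3.1667, f(x_4) = 0.042144, coefficient = 2
x_5 = 3.4583, f(x_5) = 0.031482, coefficient = 4
x_6 = 3.7500, f(x_6) = 0.023518, coefficient = 1

I ≈ (0.291667/3) × 1.150169 = 0.111822
Exact value: 0.111818
Error: 0.000004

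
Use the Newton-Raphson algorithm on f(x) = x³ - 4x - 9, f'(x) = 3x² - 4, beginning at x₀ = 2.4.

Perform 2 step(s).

f(x) = x³ - 4x - 9
f'(x) = 3x² - 4
x₀ = 2.4

Newton-Raphson formula: x_{n+1} = x_n - f(x_n)/f'(x_n)

Iteration 1:
  f(2.400000) = -4.776000
  f'(2.400000) = 13.280000
  x_1 = 2.400000 - (-4.776000)/13.280000 = 2.759639
Iteration 2:
  f(2.759639) = 0.977763
  f'(2.759639) = 18.846815
  x_2 = 2.759639 - 0.977763/18.846815 = 2.707759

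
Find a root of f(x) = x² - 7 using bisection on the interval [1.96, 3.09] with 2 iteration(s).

f(x) = x² - 7
Initial interval: [1.96, 3.09]

Iteration 1:
  c_1 = (1.960000 + 3.090000)/2 = 2.525000
  f(c_1) = f(2.525000) = -0.624375
  f(a) × f(c) ≥ 0, new interval: [2.525000, 3.090000]
Iteration 2:
  c_2 = (2.525000 + 3.090000)/2 = 2.807500
  f(c_2) = f(2.807500) = 0.882056
  f(a) × f(c) < 0, new interval: [2.525000, 2.807500]

After 2 iteration(s), the approximation is c_2 = 2.807500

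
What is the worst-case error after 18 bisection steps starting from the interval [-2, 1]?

Bisection error bound: |error| ≤ (b-a)/2^n
|error| ≤ (1 - (-2))/2^18 = 3/2^18
|error| ≤ 0.0000114441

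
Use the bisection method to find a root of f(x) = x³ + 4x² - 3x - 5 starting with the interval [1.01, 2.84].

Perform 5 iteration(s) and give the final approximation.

f(x) = x³ + 4x² - 3x - 5
Initial interval: [1.01, 2.84]

Iteration 1:
  c_1 = (1.010000 + 2.840000)/2 = 1.925000
  f(c_1) = f(1.925000) = 11.180828
  f(a) × f(c) < 0, new interval: [1.010000, 1.925000]
Iteration 2:
  c_2 = (1.010000 + 1.925000)/2 = 1.467500
  f(c_2) = f(1.467500) = 2.372069
  f(a) × f(c) < 0, new interval: [1.010000, 1.467500]
Iteration 3:
  c_3 = (1.010000 + 1.467500)/2 = 1.238750
  f(c_3) = f(1.238750) = -0.677380
  f(a) × f(c) ≥ 0, new interval: [1.238750, 1.467500]
Iteration 4:
  c_4 = (1.238750 + 1.467500)/2 = 1.353125
  f(c_4) = f(1.353125) = 0.741915
  f(a) × f(c) < 0, new interval: [1.238750, 1.353125]
Iteration 5:
  c_5 = (1.238750 + 1.353125)/2 = 1.295937
  f(c_5) = f(1.295937) = 0.006471
  f(a) × f(c) < 0, new interval: [1.238750, 1.295937]

After 5 iteration(s), the approximation is c_5 = 1.295937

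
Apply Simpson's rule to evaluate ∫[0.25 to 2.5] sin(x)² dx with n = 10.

f(x) = sin(x)²
a = 0.25, b = 2.5, n = 10
h = (b - a)/n = 0.225000

Simpson's rule: (h/3)[f(x₀) + 4f(x₁) + 2f(x₂) + ... + f(xₙ)]

x_0 = 0.2500, f(x_0) = 0.061209, coefficient = 1
x_1 = 0.4750, f(x_1) = 0.209158, coefficient = 4
x_2 = 0.7000, f(x_2) = 0.415016, coefficient = 2
x_3 = 0.9250, f(x_3) = 0.637795, coefficient = 4
x_4 = 1.1500, f(x_4) = 0.833138, coefficient = 2
x_5 = 1.3750, f(x_5) = 0.962151, coefficient = 4
x_6 = 1.6000, f(x_6) = 0.999147, coefficient = 2
x_7 = 1.8250, f(x_7) = 0.936760, coefficient = 4
x_8 = 2.0500, f(x_8) = 0.787412, coefficient = 2
x_9 = 2.2750, f(x_9) = 0.580838, coefficient = 4
x_10 = 2.5000, f(x_10) = 0.358169, coefficient = 1

I ≈ (0.225000/3) × 19.795619 = 1.484671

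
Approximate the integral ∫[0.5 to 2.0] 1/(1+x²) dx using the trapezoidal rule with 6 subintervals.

f(x) = 1/(1+x²)
a = 0.5, b = 2.0, n = 6
h = (b - a)/n = 0.250000

Trapezoidal rule: (h/2)[f(x₀) + 2f(x₁) + 2f(x₂) + ... + f(xₙ)]

x_0 = 0.5000, f(x_0) = 0.800000, coefficient = 1
x_1 = 0.7500, f(x_1) = 0.640000, coefficient = 2
x_2 = 1.0000, f(x_2) = 0.500000, coefficient = 2
x_3 = 1.2500, f(x_3) = 0.390244, coefficient = 2
x_4 = 1.5000, f(x_4) = 0.307692, coefficient = 2
x_5 = 1.7500, f(x_5) = 0.246154, coefficient = 2
x_6 = 2.0000, f(x_6) = 0.200000, coefficient = 1

I ≈ (0.250000/2) × 5.168180 = 0.646023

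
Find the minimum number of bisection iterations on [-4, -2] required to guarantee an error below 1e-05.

We need (b-a)/2^n ≤ 1e-05
(-2 - (-4))/2^n ≤ 1e-05
2/2^n ≤ 1e-05
2^n ≥ 200000
n ≥ log₂(200000) = 17.61
n ≥ 18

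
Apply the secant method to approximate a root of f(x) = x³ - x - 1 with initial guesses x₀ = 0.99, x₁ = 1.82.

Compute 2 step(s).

f(x) = x³ - x - 1
x₀ = 0.99, x₁ = 1.82

Secant formula: x_{n+1} = x_n - f(x_n)(x_n - x_{n-1})/(f(x_n) - f(x_{n-1}))

Iteration 1:
  f(0.990000) = -1.019701
  f(1.820000) = 3.208568
  x_2 = 1.820000 - 3.208568×(1.820000 - 0.990000)/(3.208568 - (-1.019701))
       = 1.190165
Iteration 2:
  f(1.820000) = 3.208568
  f(1.190165) = -0.504305
  x_3 = 1.190165 - (-0.504305)×(1.190165 - 1.820000)/(-0.504305 - 3.208568)
       = 1.275713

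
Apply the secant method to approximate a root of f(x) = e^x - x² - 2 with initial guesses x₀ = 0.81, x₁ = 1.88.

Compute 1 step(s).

f(x) = e^x - x² - 2
x₀ = 0.81, x₁ = 1.88

Secant formula: x_{n+1} = x_n - f(x_n)(x_n - x_{n-1})/(f(x_n) - f(x_{n-1}))

Iteration 1:
  f(0.810000) = -0.408192
  f(1.880000) = 1.019105
  x_2 = 1.880000 - 1.019105×(1.880000 - 0.810000)/(1.019105 - (-0.408192))
       = 1.116009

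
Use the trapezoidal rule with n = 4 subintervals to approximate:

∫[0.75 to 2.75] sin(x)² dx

f(x) = sin(x)²
a = 0.75, b = 2.75, n = 4
h = (b - a)/n = 0.500000

Trapezoidal rule: (h/2)[f(x₀) + 2f(x₁) + 2f(x₂) + ... + f(xₙ)]

x_0 = 0.7500, f(x_0) = 0.464631, coefficient = 1
x_1 = 1.2500, f(x_1) = 0.900572, coefficient = 2
x_2 = 1.7500, f(x_2) = 0.968228, coefficient = 2
x_3 = 2.2500, f(x_3) = 0.605398, coefficient = 2
x_4 = 2.7500, f(x_4) = 0.145665, coefficient = 1

I ≈ (0.500000/2) × 5.558693 = 1.389673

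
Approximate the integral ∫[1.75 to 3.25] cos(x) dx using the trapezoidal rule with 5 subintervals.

f(x) = cos(x)
a = 1.75, b = 3.25, n = 5
h = (b - a)/n = 0.300000

Trapezoidal rule: (h/2)[f(x₀) + 2f(x₁) + 2f(x₂) + ... + f(xₙ)]

x_0 = 1.7500, f(x_0) = -0.178246, coefficient = 1
x_1 = 2.0500, f(x_1) = -0.461073, coefficient = 2
x_2 = 2.3500, f(x_2) = -0.702713, coefficient = 2
x_3 = 2.6500, f(x_3) = -0.881582, coefficient = 2
x_4 = 2.9500, f(x_4) = -0.981702, coefficient = 2
x_5 = 3.2500, f(x_5) = -0.994130, coefficient = 1

I ≈ (0.300000/2) × -7.226516 = -1.083977
Exact value: -1.092181
Error: 0.008204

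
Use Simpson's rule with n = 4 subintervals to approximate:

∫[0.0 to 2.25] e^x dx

f(x) = e^x
a = 0.0, b = 2.25, n = 4
h = (b - a)/n = 0.562500

Simpson's rule: (h/3)[f(x₀) + 4f(x₁) + 2f(x₂) + ... + f(xₙ)]

x_0 = 0.0000, f(x_0) = 1.000000, coefficient = 1
x_1 = 0.5625, f(x_1) = 1.755055, coefficient = 4
x_2 = 1.1250, f(x_2) = 3.080217, coefficient = 2
x_3 = 1.6875, f(x_3) = 5.405949, coefficient = 4
x_4 = 2.2500, f(x_4) = 9.487736, coefficient = 1

I ≈ (0.562500/3) × 45.292184 = 8.492284
Exact value: 8.487736
Error: 0.004549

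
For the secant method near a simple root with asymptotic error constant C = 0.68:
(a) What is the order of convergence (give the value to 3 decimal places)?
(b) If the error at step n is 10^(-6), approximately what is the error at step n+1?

(a) Secant method has superlinear convergence with order φ = (1+√5)/2 ≈ 1.618.
    This means |e_{n+1}| ≈ C|e_n|^1.618.

(b) With |e_n| = 10^(-6) and C = 0.68:
    |e_{n+1}| ≈ 0.68 × (10^(-6))^1.618 = 0.68 × 10^(-9.71)

(a) ≈ 1.618 (golden ratio); (b) |e_{n+1}| ≈ 1.331e-10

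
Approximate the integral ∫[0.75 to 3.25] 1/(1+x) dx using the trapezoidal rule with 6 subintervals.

f(x) = 1/(1+x)
a = 0.75, b = 3.25, n = 6
h = (b - a)/n = 0.416667

Trapezoidal rule: (h/2)[f(x₀) + 2f(x₁) + 2f(x₂) + ... + f(xₙ)]

x_0 = 0.7500, f(x_0) = 0.571429, coefficient = 1
x_1 = 1.1667, f(x_1) = 0.461538, coefficient = 2
x_2 = 1.5833, f(x_2) = 0.387097, coefficient = 2
x_3 = 2.0000, f(x_3) = 0.333333, coefficient = 2
x_4 = 2.4167, f(x_4) = 0.292683, coefficient = 2
x_5 = 2.8333, f(x_5) = 0.260870, coefficient = 2
x_6 = 3.2500, f(x_6) = 0.235294, coefficient = 1

I ≈ (0.416667/2) × 4.277765 = 0.891201
Exact value: 0.887303
Error: 0.003898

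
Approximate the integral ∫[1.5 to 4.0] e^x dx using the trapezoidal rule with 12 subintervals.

f(x) = e^x
a = 1.5, b = 4.0, n = 12
h = (b - a)/n = 0.208333

Trapezoidal rule: (h/2)[f(x₀) + 2f(x₁) + 2f(x₂) + ... + f(xₙ)]

x_0 = 1.5000, f(x_0) = 4.481689, coefficient = 1
x_1 = 1.7083, f(x_1) = 5.519754, coefficient = 2
x_2 = 1.9167, f(x_2) = 6.798260, coefficient = 2
x_3 = 2.1250, f(x_3) = 8.372897, coefficient = 2
x_4 = 2.3333, f(x_4) = 10.312259, coefficient = 2
x_5 = 2.5417, f(x_5) = 12.700821, coefficient = 2
x_6 = 2.7500, f(x_6) = 15.642632, coefficient = 2
x_7 = 2.9583, f(x_7) = 19.265835, coefficient = 2
x_8 = 3.1667, f(x_8) = 23.728258, coefficient = 2
x_9 = 3.3750, f(x_9) = 29.224284, coefficient = 2
x_10 = 3.5833, f(x_10) = 35.993319, coefficient = 2
x_11 = 3.7917, f(x_11) = 44.330222, coefficient = 2
x_12 = 4.0000, f(x_12) = 54.598150, coefficient = 1

I ≈ (0.208333/2) × 482.856923 = 50.297596
Exact value: 50.116461
Error: 0.181135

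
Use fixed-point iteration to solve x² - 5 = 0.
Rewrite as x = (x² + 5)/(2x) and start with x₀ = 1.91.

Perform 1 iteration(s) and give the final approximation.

Equation: x² - 5 = 0
Fixed-point form: x = (x² + 5)/(2x)
x₀ = 1.91

x_1 = g(1.910000) = 2.263901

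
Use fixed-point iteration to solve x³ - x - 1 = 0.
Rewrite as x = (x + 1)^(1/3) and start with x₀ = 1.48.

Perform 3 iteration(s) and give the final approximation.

Equation: x³ - x - 1 = 0
Fixed-point form: x = (x + 1)^(1/3)
x₀ = 1.48

x_1 = g(1.480000) = 1.353580
x_2 = g(1.353580) = 1.330178
x_3 = g(1.330178) = 1.325754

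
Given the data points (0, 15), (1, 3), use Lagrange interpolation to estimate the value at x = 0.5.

Lagrange interpolation formula:
P(x) = Σ yᵢ × Lᵢ(x)
where Lᵢ(x) = Π_{j≠i} (x - xⱼ)/(xᵢ - xⱼ)

L_0(0.5) = (0.5 - 1)/(0 - 1) = 0.500000
L_1(0.5) = (0.5 - 0)/(1 - 0) = 0.500000

P(0.5) = 15×L_0(0.5) + 3×L_1(0.5)
P(0.5) = 9.000000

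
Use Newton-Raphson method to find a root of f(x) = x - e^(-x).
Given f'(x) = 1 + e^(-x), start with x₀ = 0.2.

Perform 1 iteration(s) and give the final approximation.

f(x) = x - e^(-x)
f'(x) = 1 + e^(-x)
x₀ = 0.2

Newton-Raphson formula: x_{n+1} = x_n - f(x_n)/f'(x_n)

Iteration 1:
  f(0.200000) = -0.618731
  f'(0.200000) = 1.818731
  x_1 = 0.200000 - (-0.618731)/1.818731 = 0.540199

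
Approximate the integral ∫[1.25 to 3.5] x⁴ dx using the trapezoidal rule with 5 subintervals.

f(x) = x⁴
a = 1.25, b = 3.5, n = 5
h = (b - a)/n = 0.450000

Trapezoidal rule: (h/2)[f(x₀) + 2f(x₁) + 2f(x₂) + ... + f(xₙ)]

x_0 = 1.2500, f(x_0) = 2.441406, coefficient = 1
x_1 = 1.7000, f(x_1) = 8.352100, coefficient = 2
x_2 = 2.1500, f(x_2) = 21.367506, coefficient = 2
x_3 = 2.6000, f(x_3) = 45.697600, coefficient = 2
x_4 = 3.0500, f(x_4) = 86.536506, coefficient = 2
x_5 = 3.5000, f(x_5) = 150.062500, coefficient = 1

I ≈ (0.450000/2) × 476.411331 = 107.192550
Exact value: 104.433398
Error: 2.759151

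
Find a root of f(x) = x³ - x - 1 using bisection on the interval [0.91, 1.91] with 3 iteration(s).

f(x) = x³ - x - 1
Initial interval: [0.91, 1.91]

Iteration 1:
  c_1 = (0.910000 + 1.910000)/2 = 1.410000
  f(c_1) = f(1.410000) = 0.393221
  f(a) × f(c) < 0, new interval: [0.910000, 1.410000]
Iteration 2:
  c_2 = (0.910000 + 1.410000)/2 = 1.160000
  f(c_2) = f(1.160000) = -0.599104
  f(a) × f(c) ≥ 0, new interval: [1.160000, 1.410000]
Iteration 3:
  c_3 = (1.160000 + 1.410000)/2 = 1.285000
  f(c_3) = f(1.285000) = -0.163176
  f(a) × f(c) ≥ 0, new interval: [1.285000, 1.410000]

After 3 iteration(s), the approximation is c_3 = 1.285000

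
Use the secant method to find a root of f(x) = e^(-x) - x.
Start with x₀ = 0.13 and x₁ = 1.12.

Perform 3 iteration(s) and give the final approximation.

f(x) = e^(-x) - x
x₀ = 0.13, x₁ = 1.12

Secant formula: x_{n+1} = x_n - f(x_n)(x_n - x_{n-1})/(f(x_n) - f(x_{n-1}))

Iteration 1:
  f(0.130000) = 0.748095
  f(1.120000) = -0.793720
  x_2 = 1.120000 - (-0.793720)×(1.120000 - 0.130000)/(-0.793720 - 0.748095)
       = 0.610352
Iteration 2:
  f(1.120000) = -0.793720
  f(0.610352) = -0.067193
  x_3 = 0.610352 - (-0.067193)×(0.610352 - 1.120000)/(-0.067193 - (-0.793720))
       = 0.563218
Iteration 3:
  f(0.610352) = -0.067193
  f(0.563218) = 0.006157
  x_4 = 0.563218 - 0.006157×(0.563218 - 0.610352)/(0.006157 - (-0.067193))
       = 0.567174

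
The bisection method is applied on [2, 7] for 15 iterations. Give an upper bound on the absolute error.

Bisection error bound: |error| ≤ (b-a)/2^n
|error| ≤ (7 - 2)/2^15 = 5/2^15
|error| ≤ 0.0001525879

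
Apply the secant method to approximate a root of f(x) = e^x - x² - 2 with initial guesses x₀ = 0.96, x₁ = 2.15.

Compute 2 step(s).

f(x) = e^x - x² - 2
x₀ = 0.96, x₁ = 2.15

Secant formula: x_{n+1} = x_n - f(x_n)(x_n - x_{n-1})/(f(x_n) - f(x_{n-1}))

Iteration 1:
  f(0.960000) = -0.309904
  f(2.150000) = 1.962358
  x_2 = 2.150000 - 1.962358×(2.150000 - 0.960000)/(1.962358 - (-0.309904))
       = 1.122299
Iteration 2:
  f(2.150000) = 1.962358
  f(1.122299) = -0.187647
  x_3 = 1.122299 - (-0.187647)×(1.122299 - 2.150000)/(-0.187647 - 1.962358)
       = 1.211994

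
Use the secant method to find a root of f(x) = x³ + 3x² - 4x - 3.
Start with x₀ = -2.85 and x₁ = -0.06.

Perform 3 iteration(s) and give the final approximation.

f(x) = x³ + 3x² - 4x - 3
x₀ = -2.85, x₁ = -0.06

Secant formula: x_{n+1} = x_n - f(x_n)(x_n - x_{n-1})/(f(x_n) - f(x_{n-1}))

Iteration 1:
  f(-2.850000) = 9.618375
  f(-0.060000) = -2.749416
  x_2 = -0.060000 - (-2.749416)×(-0.060000 - (-2.850000))/(-2.749416 - 9.618375)
       = -0.680230
Iteration 2:
  f(-0.060000) = -2.749416
  f(-0.680230) = 0.794305
  x_3 = -0.680230 - 0.794305×(-0.680230 - (-0.060000))/(0.794305 - (-2.749416))
       = -0.541209
Iteration 3:
  f(-0.680230) = 0.794305
  f(-0.541209) = -0.114969
  x_4 = -0.541209 - (-0.114969)×(-0.541209 - (-0.680230))/(-0.114969 - 0.794305)
       = -0.558786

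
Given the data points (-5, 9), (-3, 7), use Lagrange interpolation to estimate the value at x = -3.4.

Lagrange interpolation formula:
P(x) = Σ yᵢ × Lᵢ(x)
where Lᵢ(x) = Π_{j≠i} (x - xⱼ)/(xᵢ - xⱼ)

L_0(-3.4) = (-3.4 - (-3))/(-5 - (-3)) = 0.200000
L_1(-3.4) = (-3.4 - (-5))/(-3 - (-5)) = 0.800000

P(-3.4) = 9×L_0(-3.4) + 7×L_1(-3.4)
P(-3.4) = 7.400000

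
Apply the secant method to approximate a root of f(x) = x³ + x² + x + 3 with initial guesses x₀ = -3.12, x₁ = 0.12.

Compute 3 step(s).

f(x) = x³ + x² + x + 3
x₀ = -3.12, x₁ = 0.12

Secant formula: x_{n+1} = x_n - f(x_n)(x_n - x_{n-1})/(f(x_n) - f(x_{n-1}))

Iteration 1:
  f(-3.120000) = -20.756928
  f(0.120000) = 3.136128
  x_2 = 0.120000 - 3.136128×(0.120000 - (-3.120000))/(3.136128 - (-20.756928))
       = -0.305272
Iteration 2:
  f(0.120000) = 3.136128
  f(-0.305272) = 2.759470
  x_3 = -0.305272 - 2.759470×(-0.305272 - 0.120000)/(2.759470 - 3.136128)
       = -3.420902
Iteration 3:
  f(-0.305272) = 2.759470
  f(-3.420902) = -28.751677
  x_4 = -3.420902 - (-28.751677)×(-3.420902 - (-0.305272))/(-28.751677 - 2.759470)
       = -0.578112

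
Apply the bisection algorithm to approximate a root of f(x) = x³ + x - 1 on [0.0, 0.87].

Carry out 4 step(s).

f(x) = x³ + x - 1
Initial interval: [0.0, 0.87]

Iteration 1:
  c_1 = (0.000000 + 0.870000)/2 = 0.435000
  f(c_1) = f(0.435000) = -0.482687
  f(a) × f(c) ≥ 0, new interval: [0.435000, 0.870000]
Iteration 2:
  c_2 = (0.435000 + 0.870000)/2 = 0.652500
  f(c_2) = f(0.652500) = -0.069694
  f(a) × f(c) ≥ 0, new interval: [0.652500, 0.870000]
Iteration 3:
  c_3 = (0.652500 + 0.870000)/2 = 0.761250
  f(c_3) = f(0.761250) = 0.202396
  f(a) × f(c) < 0, new interval: [0.652500, 0.761250]
Iteration 4:
  c_4 = (0.652500 + 0.761250)/2 = 0.706875
  f(c_4) = f(0.706875) = 0.060081
  f(a) × f(c) < 0, new interval: [0.652500, 0.706875]

After 4 iteration(s), the approximation is c_4 = 0.706875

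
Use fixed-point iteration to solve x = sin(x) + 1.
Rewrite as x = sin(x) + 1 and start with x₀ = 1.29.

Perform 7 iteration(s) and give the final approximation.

Equation: x = sin(x) + 1
Fixed-point form: x = sin(x) + 1
x₀ = 1.29

x_1 = g(1.290000) = 1.960835
x_2 = g(1.960835) = 1.924894
x_3 = g(1.924894) = 1.937960
x_4 = g(1.937960) = 1.933349
x_5 = g(1.933349) = 1.934994
x_6 = g(1.934994) = 1.934410
x_7 = g(1.934410) = 1.934618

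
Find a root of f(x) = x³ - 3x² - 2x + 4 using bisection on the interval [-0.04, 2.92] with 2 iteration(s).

f(x) = x³ - 3x² - 2x + 4
Initial interval: [-0.04, 2.92]

Iteration 1:
  c_1 = (-0.040000 + 2.920000)/2 = 1.440000
  f(c_1) = f(1.440000) = -2.114816
  f(a) × f(c) < 0, new interval: [-0.040000, 1.440000]
Iteration 2:
  c_2 = (-0.040000 + 1.440000)/2 = 0.700000
  f(c_2) = f(0.700000) = 1.473000
  f(a) × f(c) ≥ 0, new interval: [0.700000, 1.440000]

After 2 iteration(s), the approximation is c_2 = 0.700000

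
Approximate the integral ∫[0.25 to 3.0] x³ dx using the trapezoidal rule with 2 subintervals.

f(x) = x³
a = 0.25, b = 3.0, n = 2
h = (b - a)/n = 1.375000

Trapezoidal rule: (h/2)[f(x₀) + 2f(x₁) + 2f(x₂) + ... + f(xₙ)]

x_0 = 0.2500, f(x_0) = 0.015625, coefficient = 1
x_1 = 1.6250, f(x_1) = 4.291016, coefficient = 2
x_2 = 3.0000, f(x_2) = 27.000000, coefficient = 1

I ≈ (1.375000/2) × 35.597656 = 24.473389
Exact value: 20.249023
Error: 4.224365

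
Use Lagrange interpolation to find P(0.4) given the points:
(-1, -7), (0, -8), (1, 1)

Lagrange interpolation formula:
P(x) = Σ yᵢ × Lᵢ(x)
where Lᵢ(x) = Π_{j≠i} (x - xⱼ)/(xᵢ - xⱼ)

L_0(0.4) = (0.4 - 0)/(-1 - 0) × (0.4 - 1)/(-1 - 1) = -0.120000
L_1(0.4) = (0.4 - (-1))/(0 - (-1)) × (0.4 - 1)/(0 - 1) = 0.840000
L_2(0.4) = (0.4 - (-1))/(1 - (-1)) × (0.4 - 0)/(1 - 0) = 0.280000

P(0.4) = (-7)×L_0(0.4) + (-8)×L_1(0.4) + 1×L_2(0.4)
P(0.4) = -5.600000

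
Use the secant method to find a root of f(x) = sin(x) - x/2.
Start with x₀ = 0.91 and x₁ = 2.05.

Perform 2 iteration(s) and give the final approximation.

f(x) = sin(x) - x/2
x₀ = 0.91, x₁ = 2.05

Secant formula: x_{n+1} = x_n - f(x_n)(x_n - x_{n-1})/(f(x_n) - f(x_{n-1}))

Iteration 1:
  f(0.910000) = 0.334504
  f(2.050000) = -0.137638
  x_2 = 2.050000 - (-0.137638)×(2.050000 - 0.910000)/(-0.137638 - 0.334504)
       = 1.717670
Iteration 2:
  f(2.050000) = -0.137638
  f(1.717670) = 0.130399
  x_3 = 1.717670 - 0.130399×(1.717670 - 2.050000)/(0.130399 - (-0.137638))
       = 1.879347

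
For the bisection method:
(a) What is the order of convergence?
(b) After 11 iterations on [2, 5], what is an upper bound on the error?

(a) Bisection has linear (order 1) convergence; the error is halved each step.

(b) Error bound = (b-a)/2^n = (5 - 2)/2^{11}
    = 3/2^{11}

(a) 1 (linear); (b) error ≤ 1.46e-03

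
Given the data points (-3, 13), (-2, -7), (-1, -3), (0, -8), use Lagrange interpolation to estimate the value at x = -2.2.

Lagrange interpolation formula:
P(x) = Σ yᵢ × Lᵢ(x)
where Lᵢ(x) = Π_{j≠i} (x - xⱼ)/(xᵢ - xⱼ)

L_0(-2.2) = (-2.2 - (-2))/(-3 - (-2)) × (-2.2 - (-1))/(-3 - (-1)) × (-2.2 - 0)/(-3 - 0) = 0.088000
L_1(-2.2) = (-2.2 - (-3))/(-2 - (-3)) × (-2.2 - (-1))/(-2 - (-1)) × (-2.2 - 0)/(-2 - 0) = 1.056000
L_2(-2.2) = (-2.2 - (-3))/(-1 - (-3)) × (-2.2 - (-2))/(-1 - (-2)) × (-2.2 - 0)/(-1 - 0) = -0.176000
L_3(-2.2) = (-2.2 - (-3))/(0 - (-3)) × (-2.2 - (-2))/(0 - (-2)) × (-2.2 - (-1))/(0 - (-1)) = 0.032000

P(-2.2) = 13×L_0(-2.2) + (-7)×L_1(-2.2) + (-3)×L_2(-2.2) + (-8)×L_3(-2.2)
P(-2.2) = -5.976000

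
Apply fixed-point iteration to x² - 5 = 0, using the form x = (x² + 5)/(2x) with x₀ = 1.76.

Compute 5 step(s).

Equation: x² - 5 = 0
Fixed-point form: x = (x² + 5)/(2x)
x₀ = 1.76

x_1 = g(1.760000) = 2.300455
x_2 = g(2.300455) = 2.236969
x_3 = g(2.236969) = 2.236068
x_4 = g(2.236068) = 2.236068
x_5 = g(2.236068) = 2.236068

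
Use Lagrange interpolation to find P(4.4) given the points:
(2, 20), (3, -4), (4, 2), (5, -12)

Lagrange interpolation formula:
P(x) = Σ yᵢ × Lᵢ(x)
where Lᵢ(x) = Π_{j≠i} (x - xⱼ)/(xᵢ - xⱼ)

L_0(4.4) = (4.4 - 3)/(2 - 3) × (4.4 - 4)/(2 - 4) × (4.4 - 5)/(2 - 5) = 0.056000
L_1(4.4) = (4.4 - 2)/(3 - 2) × (4.4 - 4)/(3 - 4) × (4.4 - 5)/(3 - 5) = -0.288000
L_2(4.4) = (4.4 - 2)/(4 - 2) × (4.4 - 3)/(4 - 3) × (4.4 - 5)/(4 - 5) = 1.008000
L_3(4.4) = (4.4 - 2)/(5 - 2) × (4.4 - 3)/(5 - 3) × (4.4 - 4)/(5 - 4) = 0.224000

P(4.4) = 20×L_0(4.4) + (-4)×L_1(4.4) + 2×L_2(4.4) + (-12)×L_3(4.4)
P(4.4) = 1.600000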